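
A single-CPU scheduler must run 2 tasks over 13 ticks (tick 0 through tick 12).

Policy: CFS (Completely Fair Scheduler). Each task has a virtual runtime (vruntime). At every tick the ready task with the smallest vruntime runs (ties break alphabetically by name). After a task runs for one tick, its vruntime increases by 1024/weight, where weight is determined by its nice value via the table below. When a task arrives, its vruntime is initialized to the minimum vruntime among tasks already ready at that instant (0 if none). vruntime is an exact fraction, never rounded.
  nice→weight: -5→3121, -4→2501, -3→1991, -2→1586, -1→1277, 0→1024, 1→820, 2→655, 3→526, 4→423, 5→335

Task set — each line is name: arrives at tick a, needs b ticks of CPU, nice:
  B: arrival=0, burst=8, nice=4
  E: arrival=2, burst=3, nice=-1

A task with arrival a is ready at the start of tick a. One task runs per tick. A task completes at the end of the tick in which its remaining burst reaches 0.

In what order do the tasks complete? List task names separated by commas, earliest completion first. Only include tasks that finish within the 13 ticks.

t=0: vr[B=0] → run B
t=1: vr[B=1024/423] → run B
t=2: vr[B=2048/423 E=2048/423] → run B
t=3: vr[B=1024/141 E=2048/423] → run E
t=4: vr[B=1024/141 E=3048448/540171] → run E
t=5: vr[B=1024/141 E=3481600/540171] → run E
t=6: vr[B=1024/141] → run B
t=7: vr[B=4096/423] → run B
t=8: vr[B=5120/423] → run B
t=9: vr[B=2048/141] → run B
t=10: vr[B=7168/423] → run B
t=11: (idle)
t=12: (idle)

completion order = E, B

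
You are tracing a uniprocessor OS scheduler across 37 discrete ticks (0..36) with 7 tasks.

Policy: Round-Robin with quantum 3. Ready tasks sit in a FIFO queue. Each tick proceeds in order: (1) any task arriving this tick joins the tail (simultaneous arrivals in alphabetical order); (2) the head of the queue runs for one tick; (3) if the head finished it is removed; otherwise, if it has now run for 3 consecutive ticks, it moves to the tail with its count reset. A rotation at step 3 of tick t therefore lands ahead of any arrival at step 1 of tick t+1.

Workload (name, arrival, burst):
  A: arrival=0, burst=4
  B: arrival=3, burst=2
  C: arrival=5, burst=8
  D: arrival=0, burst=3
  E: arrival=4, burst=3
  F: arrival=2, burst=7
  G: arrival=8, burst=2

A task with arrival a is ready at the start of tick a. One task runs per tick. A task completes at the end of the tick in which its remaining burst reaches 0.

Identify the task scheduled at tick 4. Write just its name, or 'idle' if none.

running at tick 4 = D

t=0: queue=[A,D] q_used=0 → run A
t=1: queue=[A,D] q_used=1 → run A
t=2: queue=[A,D,F] q_used=2 → run A
t=3: queue=[D,F,A,B] q_used=0 → run D
t=4: queue=[D,F,A,B,E] q_used=1 → run D
t=5: queue=[D,F,A,B,E,C] q_used=2 → run D
t=6: queue=[F,A,B,E,C] q_used=0 → run F
t=7: queue=[F,A,B,E,C] q_used=1 → run F
t=8: queue=[F,A,B,E,C,G] q_used=2 → run F
t=9: queue=[A,B,E,C,G,F] q_used=0 → run A
t=10: queue=[B,E,C,G,F] q_used=0 → run B
t=11: queue=[B,E,C,G,F] q_used=1 → run B
t=12: queue=[E,C,G,F] q_used=0 → run E
t=13: queue=[E,C,G,F] q_used=1 → run E
t=14: queue=[E,C,G,F] q_used=2 → run E
t=15: queue=[C,G,F] q_used=0 → run C
t=16: queue=[C,G,F] q_used=1 → run C
t=17: queue=[C,G,F] q_used=2 → run C
t=18: queue=[G,F,C] q_used=0 → run G
t=19: queue=[G,F,C] q_used=1 → run G
t=20: queue=[F,C] q_used=0 → run F
t=21: queue=[F,C] q_used=1 → run F
t=22: queue=[F,C] q_used=2 → run F
t=23: queue=[C,F] q_used=0 → run C
t=24: queue=[C,F] q_used=1 → run C
t=25: queue=[C,F] q_used=2 → run C
t=26: queue=[F,C] q_used=0 → run F
t=27: queue=[C] q_used=0 → run C
t=28: queue=[C] q_used=1 → run C
t=29: (idle)
t=30: (idle)
t=31: (idle)
t=32: (idle)
t=33: (idle)
t=34: (idle)
t=35: (idle)
t=36: (idle)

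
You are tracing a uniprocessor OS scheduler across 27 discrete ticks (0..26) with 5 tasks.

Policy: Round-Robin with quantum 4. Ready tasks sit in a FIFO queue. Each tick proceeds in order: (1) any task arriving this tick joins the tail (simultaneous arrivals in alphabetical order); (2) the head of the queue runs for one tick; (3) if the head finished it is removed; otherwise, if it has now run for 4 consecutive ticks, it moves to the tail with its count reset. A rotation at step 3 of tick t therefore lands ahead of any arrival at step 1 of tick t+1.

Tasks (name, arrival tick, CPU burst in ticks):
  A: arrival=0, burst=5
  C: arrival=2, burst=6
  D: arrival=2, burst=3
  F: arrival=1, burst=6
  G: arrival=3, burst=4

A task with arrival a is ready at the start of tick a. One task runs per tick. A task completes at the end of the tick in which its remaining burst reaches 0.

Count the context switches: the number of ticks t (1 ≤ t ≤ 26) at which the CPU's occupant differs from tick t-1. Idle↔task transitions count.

t=0: queue=[A] q_used=0 → run A
t=1: queue=[A,F] q_used=1 → run A
t=2: queue=[A,F,C,D] q_used=2 → run A
t=3: queue=[A,F,C,D,G] q_used=3 → run A
t=4: queue=[F,C,D,G,A] q_used=0 → run F
t=5: queue=[F,C,D,G,A] q_used=1 → run F
t=6: queue=[F,C,D,G,A] q_used=2 → run F
t=7: queue=[F,C,D,G,A] q_used=3 → run F
t=8: queue=[C,D,G,A,F] q_used=0 → run C
t=9: queue=[C,D,G,A,F] q_used=1 → run C
t=10: queue=[C,D,G,A,F] q_used=2 → run C
t=11: queue=[C,D,G,A,F] q_used=3 → run C
t=12: queue=[D,G,A,F,C] q_used=0 → run D
t=13: queue=[D,G,A,F,C] q_used=1 → run D
t=14: queue=[D,G,A,F,C] q_used=2 → run D
t=15: queue=[G,A,F,C] q_used=0 → run G
t=16: queue=[G,A,F,C] q_used=1 → run G
t=17: queue=[G,A,F,C] q_used=2 → run G
t=18: queue=[G,A,F,C] q_used=3 → run G
t=19: queue=[A,F,C] q_used=0 → run A
t=20: queue=[F,C] q_used=0 → run F
t=21: queue=[F,C] q_used=1 → run F
t=22: queue=[C] q_used=0 → run C
t=23: queue=[C] q_used=1 → run C
t=24: (idle)
t=25: (idle)
t=26: (idle)

context switches = 8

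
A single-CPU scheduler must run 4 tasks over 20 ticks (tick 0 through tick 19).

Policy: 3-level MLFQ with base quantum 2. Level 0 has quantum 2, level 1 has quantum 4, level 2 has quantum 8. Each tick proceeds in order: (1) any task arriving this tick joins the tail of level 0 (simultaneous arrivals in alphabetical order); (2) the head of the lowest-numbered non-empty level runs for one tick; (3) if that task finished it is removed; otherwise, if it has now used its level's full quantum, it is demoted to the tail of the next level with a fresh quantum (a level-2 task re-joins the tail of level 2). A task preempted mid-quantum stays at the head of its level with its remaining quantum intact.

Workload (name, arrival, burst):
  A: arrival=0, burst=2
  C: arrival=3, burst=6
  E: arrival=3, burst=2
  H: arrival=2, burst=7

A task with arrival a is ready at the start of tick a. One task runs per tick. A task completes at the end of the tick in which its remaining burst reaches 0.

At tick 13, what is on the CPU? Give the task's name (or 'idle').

t=0: L0/L1/L2 = A/-/- → run A
t=1: L0/L1/L2 = A/-/- → run A
t=2: L0/L1/L2 = H/-/- → run H
t=3: L0/L1/L2 = HCE/-/- → run H
t=4: L0/L1/L2 = CE/H/- → run C
t=5: L0/L1/L2 = CE/H/- → run C
t=6: L0/L1/L2 = E/HC/- → run E
t=7: L0/L1/L2 = E/HC/- → run E
t=8: L0/L1/L2 = -/HC/- → run H
t=9: L0/L1/L2 = -/HC/- → run H
t=10: L0/L1/L2 = -/HC/- → run H
t=11: L0/L1/L2 = -/HC/- → run H
t=12: L0/L1/L2 = -/C/H → run C
t=13: L0/L1/L2 = -/C/H → run C
t=14: L0/L1/L2 = -/C/H → run C
t=15: L0/L1/L2 = -/C/H → run C
t=16: L0/L1/L2 = -/-/H → run H
t=17: (idle)
t=18: (idle)
t=19: (idle)

running at tick 13 = C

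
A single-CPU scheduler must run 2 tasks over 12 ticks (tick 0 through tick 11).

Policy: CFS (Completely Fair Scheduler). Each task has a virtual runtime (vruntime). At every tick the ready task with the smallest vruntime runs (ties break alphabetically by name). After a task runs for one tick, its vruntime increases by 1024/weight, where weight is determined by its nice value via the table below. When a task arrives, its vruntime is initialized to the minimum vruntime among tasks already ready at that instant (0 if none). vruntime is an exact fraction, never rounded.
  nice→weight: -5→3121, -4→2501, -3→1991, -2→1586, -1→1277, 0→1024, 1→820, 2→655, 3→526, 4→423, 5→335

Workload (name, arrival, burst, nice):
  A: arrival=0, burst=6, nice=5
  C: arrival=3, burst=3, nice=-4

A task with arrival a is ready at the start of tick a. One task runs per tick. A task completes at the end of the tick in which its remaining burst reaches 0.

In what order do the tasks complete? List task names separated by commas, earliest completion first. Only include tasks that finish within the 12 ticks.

t=0: vr[A=0] → run A
t=1: vr[A=1024/335] → run A
t=2: vr[A=2048/335] → run A
t=3: vr[A=3072/335 C=3072/335] → run A
t=4: vr[A=4096/335 C=3072/335] → run C
t=5: vr[A=4096/335 C=8026112/837835] → run C
t=6: vr[A=4096/335 C=8369152/837835] → run C
t=7: vr[A=4096/335] → run A
t=8: vr[A=1024/67] → run A
t=9: (idle)
t=10: (idle)
t=11: (idle)

completion order = C, A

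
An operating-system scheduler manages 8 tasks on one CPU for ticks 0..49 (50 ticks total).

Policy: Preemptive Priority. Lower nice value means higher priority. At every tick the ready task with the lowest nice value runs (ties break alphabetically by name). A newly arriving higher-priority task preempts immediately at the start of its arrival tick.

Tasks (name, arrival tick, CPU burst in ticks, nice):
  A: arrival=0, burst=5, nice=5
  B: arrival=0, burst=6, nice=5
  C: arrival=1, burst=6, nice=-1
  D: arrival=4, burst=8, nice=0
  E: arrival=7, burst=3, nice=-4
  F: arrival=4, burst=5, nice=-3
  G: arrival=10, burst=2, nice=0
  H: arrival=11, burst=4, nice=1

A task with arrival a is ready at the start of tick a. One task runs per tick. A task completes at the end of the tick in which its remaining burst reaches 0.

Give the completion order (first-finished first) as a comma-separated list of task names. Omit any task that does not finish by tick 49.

t=0: ready={A,B} → run A
t=1: ready={A,B,C} → run C
t=2: ready={A,B,C} → run C
t=3: ready={A,B,C} → run C
t=4: ready={A,B,C,D,F} → run F
t=5: ready={A,B,C,D,F} → run F
t=6: ready={A,B,C,D,F} → run F
t=7: ready={A,B,C,D,E,F} → run E
t=8: ready={A,B,C,D,E,F} → run E
t=9: ready={A,B,C,D,E,F} → run E
t=10: ready={A,B,C,D,F,G} → run F
t=11: ready={A,B,C,D,F,G,H} → run F
t=12: ready={A,B,C,D,G,H} → run C
t=13: ready={A,B,C,D,G,H} → run C
t=14: ready={A,B,C,D,G,H} → run C
t=15: ready={A,B,D,G,H} → run D
t=16: ready={A,B,D,G,H} → run D
t=17: ready={A,B,D,G,H} → run D
t=18: ready={A,B,D,G,H} → run D
t=19: ready={A,B,D,G,H} → run D
t=20: ready={A,B,D,G,H} → run D
t=21: ready={A,B,D,G,H} → run D
t=22: ready={A,B,D,G,H} → run D
t=23: ready={A,B,G,H} → run G
t=24: ready={A,B,G,H} → run G
t=25: ready={A,B,H} → run H
t=26: ready={A,B,H} → run H
t=27: ready={A,B,H} → run H
t=28: ready={A,B,H} → run H
t=29: ready={A,B} → run A
t=30: ready={A,B} → run A
t=31: ready={A,B} → run A
t=32: ready={A,B} → run A
t=33: ready={B} → run B
t=34: ready={B} → run B
t=35: ready={B} → run B
t=36: ready={B} → run B
t=37: ready={B} → run B
t=38: ready={B} → run B
t=39: (idle)
t=40: (idle)
t=41: (idle)
t=42: (idle)
t=43: (idle)
t=44: (idle)
t=45: (idle)
t=46: (idle)
t=47: (idle)
t=48: (idle)
t=49: (idle)

completion order = E, F, C, D, G, H, A, B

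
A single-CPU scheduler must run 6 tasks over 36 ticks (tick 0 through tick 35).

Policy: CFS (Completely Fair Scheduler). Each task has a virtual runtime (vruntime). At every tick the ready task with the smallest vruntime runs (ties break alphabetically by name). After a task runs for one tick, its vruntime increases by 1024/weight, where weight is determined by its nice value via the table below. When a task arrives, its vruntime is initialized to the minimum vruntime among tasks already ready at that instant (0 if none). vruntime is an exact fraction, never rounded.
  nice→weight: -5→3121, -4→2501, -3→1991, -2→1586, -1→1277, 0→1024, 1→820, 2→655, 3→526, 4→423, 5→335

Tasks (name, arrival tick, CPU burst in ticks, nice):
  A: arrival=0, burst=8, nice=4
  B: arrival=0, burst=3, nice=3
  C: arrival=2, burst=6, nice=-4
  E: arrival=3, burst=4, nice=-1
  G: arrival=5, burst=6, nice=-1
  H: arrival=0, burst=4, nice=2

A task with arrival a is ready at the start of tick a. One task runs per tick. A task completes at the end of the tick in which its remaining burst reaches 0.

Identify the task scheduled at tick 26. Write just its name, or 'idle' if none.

t=0: vr[A=0 B=0 H=0] → run A
t=1: vr[A=1024/423 B=0 H=0] → run B
t=2: vr[A=1024/423 B=512/263 C=0 H=0] → run C
t=3: vr[A=1024/423 B=512/263 C=1024/2501 E=0 H=0] → run E
t=4: vr[A=1024/423 B=512/263 C=1024/2501 E=1024/1277 H=0] → run H
t=5: vr[A=1024/423 B=512/263 C=1024/2501 E=1024/1277 G=1024/2501 H=1024/655] → run C
t=6: vr[A=1024/423 B=512/263 C=2048/2501 E=1024/1277 G=1024/2501 H=1024/655] → run G
t=7: vr[A=1024/423 B=512/263 C=2048/2501 E=1024/1277 G=3868672/3193777 H=1024/655] → run E
t=8: vr[A=1024/423 B=512/263 C=2048/2501 E=2048/1277 G=3868672/3193777 H=1024/655] → run C
t=9: vr[A=1024/423 B=512/263 C=3072/2501 E=2048/1277 G=3868672/3193777 H=1024/655] → run G
t=10: vr[A=1024/423 B=512/263 C=3072/2501 E=2048/1277 G=6429696/3193777 H=1024/655] → run C
t=11: vr[A=1024/423 B=512/263 C=4096/2501 E=2048/1277 G=6429696/3193777 H=1024/655] → run H
t=12: vr[A=1024/423 B=512/263 C=4096/2501 E=2048/1277 G=6429696/3193777 H=2048/655] → run E
t=13: vr[A=1024/423 B=512/263 C=4096/2501 E=3072/1277 G=6429696/3193777 H=2048/655] → run C
t=14: vr[A=1024/423 B=512/263 C=5120/2501 E=3072/1277 G=6429696/3193777 H=2048/655] → run B
t=15: vr[A=1024/423 B=1024/263 C=5120/2501 E=3072/1277 G=6429696/3193777 H=2048/655] → run G
t=16: vr[A=1024/423 B=1024/263 C=5120/2501 E=3072/1277 G=8990720/3193777 H=2048/655] → run C
t=17: vr[A=1024/423 B=1024/263 E=3072/1277 G=8990720/3193777 H=2048/655] → run E
t=18: vr[A=1024/423 B=1024/263 G=8990720/3193777 H=2048/655] → run A
t=19: vr[A=2048/423 B=1024/263 G=8990720/3193777 H=2048/655] → run G
t=20: vr[A=2048/423 B=1024/263 G=11551744/3193777 H=2048/655] → run H
t=21: vr[A=2048/423 B=1024/263 G=11551744/3193777 H=3072/655] → run G
t=22: vr[A=2048/423 B=1024/263 G=14112768/3193777 H=3072/655] → run B
t=23: vr[A=2048/423 G=14112768/3193777 H=3072/655] → run G
t=24: vr[A=2048/423 H=3072/655] → run H
t=25: vr[A=2048/423] → run A
t=26: vr[A=1024/141] → run A
t=27: vr[A=4096/423] → run A
t=28: vr[A=5120/423] → run A
t=29: vr[A=2048/141] → run A
t=30: vr[A=7168/423] → run A
t=31: (idle)
t=32: (idle)
t=33: (idle)
t=34: (idle)
t=35: (idle)

running at tick 26 = A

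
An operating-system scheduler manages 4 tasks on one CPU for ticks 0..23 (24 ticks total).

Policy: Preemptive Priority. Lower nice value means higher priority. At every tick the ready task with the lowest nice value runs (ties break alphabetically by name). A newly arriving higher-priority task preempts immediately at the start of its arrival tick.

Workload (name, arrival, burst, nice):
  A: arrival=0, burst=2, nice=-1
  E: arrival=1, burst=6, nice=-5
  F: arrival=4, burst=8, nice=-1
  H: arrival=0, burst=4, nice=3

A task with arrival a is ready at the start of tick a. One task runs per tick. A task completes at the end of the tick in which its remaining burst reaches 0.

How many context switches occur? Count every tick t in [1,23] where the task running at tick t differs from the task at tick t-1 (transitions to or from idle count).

t=0: ready={A,H} → run A
t=1: ready={A,E,H} → run E
t=2: ready={A,E,H} → run E
t=3: ready={A,E,H} → run E
t=4: ready={A,E,F,H} → run E
t=5: ready={A,E,F,H} → run E
t=6: ready={A,E,F,H} → run E
t=7: ready={A,F,H} → run A
t=8: ready={F,H} → run F
t=9: ready={F,H} → run F
t=10: ready={F,H} → run F
t=11: ready={F,H} → run F
t=12: ready={F,H} → run F
t=13: ready={F,H} → run F
t=14: ready={F,H} → run F
t=15: ready={F,H} → run F
t=16: ready={H} → run H
t=17: ready={H} → run H
t=18: ready={H} → run H
t=19: ready={H} → run H
t=20: (idle)
t=21: (idle)
t=22: (idle)
t=23: (idle)

context switches = 5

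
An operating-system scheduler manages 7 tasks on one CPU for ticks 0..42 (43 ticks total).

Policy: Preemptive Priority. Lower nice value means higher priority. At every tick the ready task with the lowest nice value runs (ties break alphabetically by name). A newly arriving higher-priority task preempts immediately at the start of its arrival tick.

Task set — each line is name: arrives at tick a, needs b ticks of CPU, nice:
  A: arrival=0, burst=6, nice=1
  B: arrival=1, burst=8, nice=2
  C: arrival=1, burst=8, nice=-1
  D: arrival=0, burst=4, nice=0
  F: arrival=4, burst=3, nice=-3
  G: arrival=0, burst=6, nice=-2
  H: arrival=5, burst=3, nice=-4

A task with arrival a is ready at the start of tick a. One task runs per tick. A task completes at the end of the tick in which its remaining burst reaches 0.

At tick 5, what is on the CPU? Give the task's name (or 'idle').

t=0: ready={A,D,G} → run G
t=1: ready={A,B,C,D,G} → run G
t=2: ready={A,B,C,D,G} → run G
t=3: ready={A,B,C,D,G} → run G
t=4: ready={A,B,C,D,F,G} → run F
t=5: ready={A,B,C,D,F,G,H} → run H
t=6: ready={A,B,C,D,F,G,H} → run H
t=7: ready={A,B,C,D,F,G,H} → run H
t=8: ready={A,B,C,D,F,G} → run F
t=9: ready={A,B,C,D,F,G} → run F
t=10: ready={A,B,C,D,G} → run G
t=11: ready={A,B,C,D,G} → run G
t=12: ready={A,B,C,D} → run C
t=13: ready={A,B,C,D} → run C
t=14: ready={A,B,C,D} → run C
t=15: ready={A,B,C,D} → run C
t=16: ready={A,B,C,D} → run C
t=17: ready={A,B,C,D} → run C
t=18: ready={A,B,C,D} → run C
t=19: ready={A,B,C,D} → run C
t=20: ready={A,B,D} → run D
t=21: ready={A,B,D} → run D
t=22: ready={A,B,D} → run D
t=23: ready={A,B,D} → run D
t=24: ready={A,B} → run A
t=25: ready={A,B} → run A
t=26: ready={A,B} → run A
t=27: ready={A,B} → run A
t=28: ready={A,B} → run A
t=29: ready={A,B} → run A
t=30: ready={B} → run B
t=31: ready={B} → run B
t=32: ready={B} → run B
t=33: ready={B} → run B
t=34: ready={B} → run B
t=35: ready={B} → run B
t=36: ready={B} → run B
t=37: ready={B} → run B
t=38: (idle)
t=39: (idle)
t=40: (idle)
t=41: (idle)
t=42: (idle)

running at tick 5 = H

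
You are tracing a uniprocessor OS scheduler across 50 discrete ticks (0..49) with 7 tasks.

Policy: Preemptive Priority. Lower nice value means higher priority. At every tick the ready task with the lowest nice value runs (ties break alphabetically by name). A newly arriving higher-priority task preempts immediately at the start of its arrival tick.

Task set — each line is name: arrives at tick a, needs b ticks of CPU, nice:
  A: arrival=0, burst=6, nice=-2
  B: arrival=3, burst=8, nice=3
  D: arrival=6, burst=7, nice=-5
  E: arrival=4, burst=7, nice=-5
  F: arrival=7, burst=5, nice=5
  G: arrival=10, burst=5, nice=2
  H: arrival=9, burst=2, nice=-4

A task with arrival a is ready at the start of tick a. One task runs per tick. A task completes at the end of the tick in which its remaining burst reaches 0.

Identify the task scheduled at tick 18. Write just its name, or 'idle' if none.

running at tick 18 = H

t=0: ready={A} → run A
t=1: ready={A} → run A
t=2: ready={A} → run A
t=3: ready={A,B} → run A
t=4: ready={A,B,E} → run E
t=5: ready={A,B,E} → run E
t=6: ready={A,B,D,E} → run D
t=7: ready={A,B,D,E,F} → run D
t=8: ready={A,B,D,E,F} → run D
t=9: ready={A,B,D,E,F,H} → run D
t=10: ready={A,B,D,E,F,G,H} → run D
t=11: ready={A,B,D,E,F,G,H} → run D
t=12: ready={A,B,D,E,F,G,H} → run D
t=13: ready={A,B,E,F,G,H} → run E
t=14: ready={A,B,E,F,G,H} → run E
t=15: ready={A,B,E,F,G,H} → run E
t=16: ready={A,B,E,F,G,H} → run E
t=17: ready={A,B,E,F,G,H} → run E
t=18: ready={A,B,F,G,H} → run H
t=19: ready={A,B,F,G,H} → run H
t=20: ready={A,B,F,G} → run A
t=21: ready={A,B,F,G} → run A
t=22: ready={B,F,G} → run G
t=23: ready={B,F,G} → run G
t=24: ready={B,F,G} → run G
t=25: ready={B,F,G} → run G
t=26: ready={B,F,G} → run G
t=27: ready={B,F} → run B
t=28: ready={B,F} → run B
t=29: ready={B,F} → run B
t=30: ready={B,F} → run B
t=31: ready={B,F} → run B
t=32: ready={B,F} → run B
t=33: ready={B,F} → run B
t=34: ready={B,F} → run B
t=35: ready={F} → run F
t=36: ready={F} → run F
t=37: ready={F} → run F
t=38: ready={F} → run F
t=39: ready={F} → run F
t=40: (idle)
t=41: (idle)
t=42: (idle)
t=43: (idle)
t=44: (idle)
t=45: (idle)
t=46: (idle)
t=47: (idle)
t=48: (idle)
t=49: (idle)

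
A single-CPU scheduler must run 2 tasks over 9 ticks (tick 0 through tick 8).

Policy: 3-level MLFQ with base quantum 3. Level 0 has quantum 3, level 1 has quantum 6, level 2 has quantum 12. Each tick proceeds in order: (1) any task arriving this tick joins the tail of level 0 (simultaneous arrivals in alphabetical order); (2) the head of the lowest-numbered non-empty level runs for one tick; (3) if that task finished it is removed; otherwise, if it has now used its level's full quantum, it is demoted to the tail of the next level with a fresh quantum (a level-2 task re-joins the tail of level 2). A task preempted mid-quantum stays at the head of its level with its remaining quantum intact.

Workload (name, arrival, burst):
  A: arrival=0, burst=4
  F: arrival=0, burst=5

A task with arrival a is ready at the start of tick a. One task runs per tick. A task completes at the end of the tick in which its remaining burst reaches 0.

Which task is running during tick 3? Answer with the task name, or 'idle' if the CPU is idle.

running at tick 3 = F

t=0: L0/L1/L2 = AF/-/- → run A
t=1: L0/L1/L2 = AF/-/- → run A
t=2: L0/L1/L2 = AF/-/- → run A
t=3: L0/L1/L2 = F/A/- → run F
t=4: L0/L1/L2 = F/A/- → run F
t=5: L0/L1/L2 = F/A/- → run F
t=6: L0/L1/L2 = -/AF/- → run A
t=7: L0/L1/L2 = -/F/- → run F
t=8: L0/L1/L2 = -/F/- → run F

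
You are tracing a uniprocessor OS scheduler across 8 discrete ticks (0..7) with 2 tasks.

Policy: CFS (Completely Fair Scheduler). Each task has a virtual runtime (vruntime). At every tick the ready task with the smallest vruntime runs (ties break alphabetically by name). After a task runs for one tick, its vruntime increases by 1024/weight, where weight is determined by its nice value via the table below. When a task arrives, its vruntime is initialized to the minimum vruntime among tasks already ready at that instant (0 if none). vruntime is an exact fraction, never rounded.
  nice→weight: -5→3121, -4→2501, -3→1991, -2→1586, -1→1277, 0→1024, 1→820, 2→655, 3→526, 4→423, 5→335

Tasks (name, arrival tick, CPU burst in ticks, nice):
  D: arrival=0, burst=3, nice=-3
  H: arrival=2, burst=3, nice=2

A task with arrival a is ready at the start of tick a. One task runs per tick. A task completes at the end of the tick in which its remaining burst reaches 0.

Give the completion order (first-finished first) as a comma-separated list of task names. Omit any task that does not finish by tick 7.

t=0: vr[D=0] → run D
t=1: vr[D=1024/1991] → run D
t=2: vr[D=2048/1991 H=2048/1991] → run D
t=3: vr[H=2048/1991] → run H
t=4: vr[H=3380224/1304105] → run H
t=5: vr[H=5419008/1304105] → run H
t=6: (idle)
t=7: (idle)

completion order = D, H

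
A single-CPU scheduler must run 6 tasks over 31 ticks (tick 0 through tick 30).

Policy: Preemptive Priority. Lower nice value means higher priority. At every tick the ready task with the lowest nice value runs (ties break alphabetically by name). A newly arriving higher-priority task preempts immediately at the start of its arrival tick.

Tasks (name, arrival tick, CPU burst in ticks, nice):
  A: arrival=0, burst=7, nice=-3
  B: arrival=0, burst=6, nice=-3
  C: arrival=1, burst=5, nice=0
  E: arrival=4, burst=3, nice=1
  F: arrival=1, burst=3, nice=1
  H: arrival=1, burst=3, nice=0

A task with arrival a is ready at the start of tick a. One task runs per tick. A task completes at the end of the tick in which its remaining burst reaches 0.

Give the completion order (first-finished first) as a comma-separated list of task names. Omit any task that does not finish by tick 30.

completion order = A, B, C, H, E, F

t=0: ready={A,B} → run A
t=1: ready={A,B,C,F,H} → run A
t=2: ready={A,B,C,F,H} → run A
t=3: ready={A,B,C,F,H} → run A
t=4: ready={A,B,C,E,F,H} → run A
t=5: ready={A,B,C,E,F,H} → run A
t=6: ready={A,B,C,E,F,H} → run A
t=7: ready={B,C,E,F,H} → run B
t=8: ready={B,C,E,F,H} → run B
t=9: ready={B,C,E,F,H} → run B
t=10: ready={B,C,E,F,H} → run B
t=11: ready={B,C,E,F,H} → run B
t=12: ready={B,C,E,F,H} → run B
t=13: ready={C,E,F,H} → run C
t=14: ready={C,E,F,H} → run C
t=15: ready={C,E,F,H} → run C
t=16: ready={C,E,F,H} → run C
t=17: ready={C,E,F,H} → run C
t=18: ready={E,F,H} → run H
t=19: ready={E,F,H} → run H
t=20: ready={E,F,H} → run H
t=21: ready={E,F} → run E
t=22: ready={E,F} → run E
t=23: ready={E,F} → run E
t=24: ready={F} → run F
t=25: ready={F} → run F
t=26: ready={F} → run F
t=27: (idle)
t=28: (idle)
t=29: (idle)
t=30: (idle)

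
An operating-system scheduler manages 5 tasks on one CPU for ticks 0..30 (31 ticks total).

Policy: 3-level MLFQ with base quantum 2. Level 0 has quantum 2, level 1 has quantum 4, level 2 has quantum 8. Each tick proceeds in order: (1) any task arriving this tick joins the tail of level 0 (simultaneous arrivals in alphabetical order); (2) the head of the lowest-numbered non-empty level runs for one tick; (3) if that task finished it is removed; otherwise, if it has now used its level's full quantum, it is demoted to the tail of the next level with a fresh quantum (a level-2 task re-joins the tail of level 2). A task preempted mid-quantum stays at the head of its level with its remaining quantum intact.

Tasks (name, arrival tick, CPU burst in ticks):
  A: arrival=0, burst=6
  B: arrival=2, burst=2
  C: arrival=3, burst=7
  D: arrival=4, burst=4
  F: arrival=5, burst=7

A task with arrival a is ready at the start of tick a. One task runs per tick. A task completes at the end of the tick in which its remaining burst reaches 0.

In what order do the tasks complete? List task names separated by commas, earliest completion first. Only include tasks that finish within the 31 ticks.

completion order = B, A, D, C, F

t=0: L0/L1/L2 = A/-/- → run A
t=1: L0/L1/L2 = A/-/- → run A
t=2: L0/L1/L2 = B/A/- → run B
t=3: L0/L1/L2 = BC/A/- → run B
t=4: L0/L1/L2 = CD/A/- → run C
t=5: L0/L1/L2 = CDF/A/- → run C
t=6: L0/L1/L2 = DF/AC/- → run D
t=7: L0/L1/L2 = DF/AC/- → run D
t=8: L0/L1/L2 = F/ACD/- → run F
t=9: L0/L1/L2 = F/ACD/- → run F
t=10: L0/L1/L2 = -/ACDF/- → run A
t=11: L0/L1/L2 = -/ACDF/- → run A
t=12: L0/L1/L2 = -/ACDF/- → run A
t=13: L0/L1/L2 = -/ACDF/- → run A
t=14: L0/L1/L2 = -/CDF/- → run C
t=15: L0/L1/L2 = -/CDF/- → run C
t=16: L0/L1/L2 = -/CDF/- → run C
t=17: L0/L1/L2 = -/CDF/- → run C
t=18: L0/L1/L2 = -/DF/C → run D
t=19: L0/L1/L2 = -/DF/C → run D
t=20: L0/L1/L2 = -/F/C → run F
t=21: L0/L1/L2 = -/F/C → run F
t=22: L0/L1/L2 = -/F/C → run F
t=23: L0/L1/L2 = -/F/C → run F
t=24: L0/L1/L2 = -/-/CF → run C
t=25: L0/L1/L2 = -/-/F → run F
t=26: (idle)
t=27: (idle)
t=28: (idle)
t=29: (idle)
t=30: (idle)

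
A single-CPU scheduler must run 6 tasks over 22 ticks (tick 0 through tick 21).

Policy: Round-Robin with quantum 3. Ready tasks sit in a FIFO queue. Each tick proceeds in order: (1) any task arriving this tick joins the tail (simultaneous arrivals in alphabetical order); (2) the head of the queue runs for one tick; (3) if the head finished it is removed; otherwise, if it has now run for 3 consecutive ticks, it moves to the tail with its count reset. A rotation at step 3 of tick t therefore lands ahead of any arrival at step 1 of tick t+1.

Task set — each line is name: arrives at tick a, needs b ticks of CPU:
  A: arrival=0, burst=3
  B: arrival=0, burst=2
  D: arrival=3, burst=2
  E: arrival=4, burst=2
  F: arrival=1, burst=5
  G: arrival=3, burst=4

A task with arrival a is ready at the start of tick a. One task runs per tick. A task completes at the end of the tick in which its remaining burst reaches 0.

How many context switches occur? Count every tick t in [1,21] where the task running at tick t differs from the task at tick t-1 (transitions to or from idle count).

t=0: queue=[A,B] q_used=0 → run A
t=1: queue=[A,B,F] q_used=1 → run A
t=2: queue=[A,B,F] q_used=2 → run A
t=3: queue=[B,F,D,G] q_used=0 → run B
t=4: queue=[B,F,D,G,E] q_used=1 → run B
t=5: queue=[F,D,G,E] q_used=0 → run F
t=6: queue=[F,D,G,E] q_used=1 → run F
t=7: queue=[F,D,G,E] q_used=2 → run F
t=8: queue=[D,G,E,F] q_used=0 → run D
t=9: queue=[D,G,E,F] q_used=1 → run D
t=10: queue=[G,E,F] q_used=0 → run G
t=11: queue=[G,E,F] q_used=1 → run G
t=12: queue=[G,E,F] q_used=2 → run G
t=13: queue=[E,F,G] q_used=0 → run E
t=14: queue=[E,F,G] q_used=1 → run E
t=15: queue=[F,G] q_used=0 → run F
t=16: queue=[F,G] q_used=1 → run F
t=17: queue=[G] q_used=0 → run G
t=18: (idle)
t=19: (idle)
t=20: (idle)
t=21: (idle)

context switches = 8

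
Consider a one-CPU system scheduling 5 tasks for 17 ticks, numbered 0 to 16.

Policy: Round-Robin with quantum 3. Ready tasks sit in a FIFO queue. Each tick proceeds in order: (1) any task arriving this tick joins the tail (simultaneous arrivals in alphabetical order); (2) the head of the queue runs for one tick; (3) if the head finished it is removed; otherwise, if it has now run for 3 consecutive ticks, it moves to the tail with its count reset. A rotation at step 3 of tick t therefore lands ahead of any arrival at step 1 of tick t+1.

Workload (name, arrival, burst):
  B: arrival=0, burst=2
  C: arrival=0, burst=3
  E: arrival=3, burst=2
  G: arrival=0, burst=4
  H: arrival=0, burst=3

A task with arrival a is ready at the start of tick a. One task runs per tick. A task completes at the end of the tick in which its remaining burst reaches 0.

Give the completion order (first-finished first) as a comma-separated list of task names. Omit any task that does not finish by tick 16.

t=0: queue=[B,C,G,H] q_used=0 → run B
t=1: queue=[B,C,G,H] q_used=1 → run B
t=2: queue=[C,G,H] q_used=0 → run C
t=3: queue=[C,G,H,E] q_used=1 → run C
t=4: queue=[C,G,H,E] q_used=2 → run C
t=5: queue=[G,H,E] q_used=0 → run G
t=6: queue=[G,H,E] q_used=1 → run G
t=7: queue=[G,H,E] q_used=2 → run G
t=8: queue=[H,E,G] q_used=0 → run H
t=9: queue=[H,E,G] q_used=1 → run H
t=10: queue=[H,E,G] q_used=2 → run H
t=11: queue=[E,G] q_used=0 → run E
t=12: queue=[E,G] q_used=1 → run E
t=13: queue=[G] q_used=0 → run G
t=14: (idle)
t=15: (idle)
t=16: (idle)

completion order = B, C, H, E, G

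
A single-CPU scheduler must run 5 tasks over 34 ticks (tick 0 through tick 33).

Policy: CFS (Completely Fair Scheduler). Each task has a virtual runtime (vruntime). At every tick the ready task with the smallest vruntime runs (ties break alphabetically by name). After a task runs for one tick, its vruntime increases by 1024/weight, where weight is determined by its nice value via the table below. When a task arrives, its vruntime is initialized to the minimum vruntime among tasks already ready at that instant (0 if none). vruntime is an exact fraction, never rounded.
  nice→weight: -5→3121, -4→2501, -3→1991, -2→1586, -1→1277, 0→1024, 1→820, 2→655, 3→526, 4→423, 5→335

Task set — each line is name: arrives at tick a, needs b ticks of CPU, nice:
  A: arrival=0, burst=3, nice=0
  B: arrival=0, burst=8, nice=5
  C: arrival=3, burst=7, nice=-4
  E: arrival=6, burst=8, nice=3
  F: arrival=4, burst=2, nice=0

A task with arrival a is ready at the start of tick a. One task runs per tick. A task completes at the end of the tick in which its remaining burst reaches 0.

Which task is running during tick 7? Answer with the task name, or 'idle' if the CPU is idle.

running at tick 7 = E

t=0: vr[A=0 B=0] → run A
t=1: vr[A=1 B=0] → run B
t=2: vr[A=1 B=1024/335] → run A
t=3: vr[A=2 B=1024/335 C=2] → run A
t=4: vr[B=1024/335 C=2 F=2] → run C
t=5: vr[B=1024/335 C=6026/2501 F=2] → run F
t=6: vr[B=1024/335 C=6026/2501 E=6026/2501 F=3] → run C
t=7: vr[B=1024/335 C=7050/2501 E=6026/2501 F=3] → run E
t=8: vr[B=1024/335 C=7050/2501 E=2865350/657763 F=3] → run C
t=9: vr[B=1024/335 C=8074/2501 E=2865350/657763 F=3] → run F
t=10: vr[B=1024/335 C=8074/2501 E=2865350/657763] → run B
t=11: vr[B=2048/335 C=8074/2501 E=2865350/657763] → run C
t=12: vr[B=2048/335 C=9098/2501 E=2865350/657763] → run C
t=13: vr[B=2048/335 C=10122/2501 E=2865350/657763] → run C
t=14: vr[B=2048/335 C=11146/2501 E=2865350/657763] → run E
t=15: vr[B=2048/335 C=11146/2501 E=4145862/657763] → run C
t=16: vr[B=2048/335 E=4145862/657763] → run B
t=17: vr[B=3072/335 E=4145862/657763] → run E
t=18: vr[B=3072/335 E=5426374/657763] → run E
t=19: vr[B=3072/335 E=6706886/657763] → run B
t=20: vr[B=4096/335 E=6706886/657763] → run E
t=21: vr[B=4096/335 E=7987398/657763] → run E
t=22: vr[B=4096/335 E=9267910/657763] → run B
t=23: vr[B=1024/67 E=9267910/657763] → run E
t=24: vr[B=1024/67 E=10548422/657763] → run B
t=25: vr[B=6144/335 E=10548422/657763] → run E
t=26: vr[B=6144/335] → run B
t=27: vr[B=7168/335] → run B
t=28: (idle)
t=29: (idle)
t=30: (idle)
t=31: (idle)
t=32: (idle)
t=33: (idle)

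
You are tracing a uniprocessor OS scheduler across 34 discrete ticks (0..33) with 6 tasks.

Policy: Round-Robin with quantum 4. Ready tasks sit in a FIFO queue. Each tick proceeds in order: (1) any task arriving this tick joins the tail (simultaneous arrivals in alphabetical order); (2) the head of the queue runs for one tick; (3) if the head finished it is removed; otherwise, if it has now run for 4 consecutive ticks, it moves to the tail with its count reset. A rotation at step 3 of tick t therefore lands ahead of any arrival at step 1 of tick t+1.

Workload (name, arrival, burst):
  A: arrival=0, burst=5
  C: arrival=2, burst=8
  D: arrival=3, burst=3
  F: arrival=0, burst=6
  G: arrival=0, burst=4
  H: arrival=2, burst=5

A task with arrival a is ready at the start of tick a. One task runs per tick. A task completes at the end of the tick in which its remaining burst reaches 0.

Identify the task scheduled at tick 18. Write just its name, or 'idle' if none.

t=0: queue=[A,F,G] q_used=0 → run A
t=1: queue=[A,F,G] q_used=1 → run A
t=2: queue=[A,F,G,C,H] q_used=2 → run A
t=3: queue=[A,F,G,C,H,D] q_used=3 → run A
t=4: queue=[F,G,C,H,D,A] q_used=0 → run F
t=5: queue=[F,G,C,H,D,A] q_used=1 → run F
t=6: queue=[F,G,C,H,D,A] q_used=2 → run F
t=7: queue=[F,G,C,H,D,A] q_used=3 → run F
t=8: queue=[G,C,H,D,A,F] q_used=0 → run G
t=9: queue=[G,C,H,D,A,F] q_used=1 → run G
t=10: queue=[G,C,H,D,A,F] q_used=2 → run G
t=11: queue=[G,C,H,D,A,F] q_used=3 → run G
t=12: queue=[C,H,D,A,F] q_used=0 → run C
t=13: queue=[C,H,D,A,F] q_used=1 → run C
t=14: queue=[C,H,D,A,F] q_used=2 → run C
t=15: queue=[C,H,D,A,F] q_used=3 → run C
t=16: queue=[H,D,A,F,C] q_used=0 → run H
t=17: queue=[H,D,A,F,C] q_used=1 → run H
t=18: queue=[H,D,A,F,C] q_used=2 → run H
t=19: queue=[H,D,A,F,C] q_used=3 → run H
t=20: queue=[D,A,F,C,H] q_used=0 → run D
t=21: queue=[D,A,F,C,H] q_used=1 → run D
t=22: queue=[D,A,F,C,H] q_used=2 → run D
t=23: queue=[A,F,C,H] q_used=0 → run A
t=24: queue=[F,C,H] q_used=0 → run F
t=25: queue=[F,C,H] q_used=1 → run F
t=26: queue=[C,H] q_used=0 → run C
t=27: queue=[C,H] q_used=1 → run C
t=28: queue=[C,H] q_used=2 → run C
t=29: queue=[C,H] q_used=3 → run C
t=30: queue=[H] q_used=0 → run H
t=31: (idle)
t=32: (idle)
t=33: (idle)

running at tick 18 = H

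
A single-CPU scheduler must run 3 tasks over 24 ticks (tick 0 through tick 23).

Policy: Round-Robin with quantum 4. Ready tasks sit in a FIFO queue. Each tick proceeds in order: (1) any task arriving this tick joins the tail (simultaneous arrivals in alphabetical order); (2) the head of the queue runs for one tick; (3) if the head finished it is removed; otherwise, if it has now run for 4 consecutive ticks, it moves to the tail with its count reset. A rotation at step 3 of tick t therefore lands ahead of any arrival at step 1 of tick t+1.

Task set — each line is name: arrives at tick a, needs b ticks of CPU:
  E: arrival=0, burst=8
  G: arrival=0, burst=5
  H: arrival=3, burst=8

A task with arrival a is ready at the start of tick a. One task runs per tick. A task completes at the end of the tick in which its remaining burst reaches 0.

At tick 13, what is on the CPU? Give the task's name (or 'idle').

running at tick 13 = E

t=0: queue=[E,G] q_used=0 → run E
t=1: queue=[E,G] q_used=1 → run E
t=2: queue=[E,G] q_used=2 → run E
t=3: queue=[E,G,H] q_used=3 → run E
t=4: queue=[G,H,E] q_used=0 → run G
t=5: queue=[G,H,E] q_used=1 → run G
t=6: queue=[G,H,E] q_used=2 → run G
t=7: queue=[G,H,E] q_used=3 → run G
t=8: queue=[H,E,G] q_used=0 → run H
t=9: queue=[H,E,G] q_used=1 → run H
t=10: queue=[H,E,G] q_used=2 → run H
t=11: queue=[H,E,G] q_used=3 → run H
t=12: queue=[E,G,H] q_used=0 → run E
t=13: queue=[E,G,H] q_used=1 → run E
t=14: queue=[E,G,H] q_used=2 → run E
t=15: queue=[E,G,H] q_used=3 → run E
t=16: queue=[G,H] q_used=0 → run G
t=17: queue=[H] q_used=0 → run H
t=18: queue=[H] q_used=1 → run H
t=19: queue=[H] q_used=2 → run H
t=20: queue=[H] q_used=3 → run H
t=21: (idle)
t=22: (idle)
t=23: (idle)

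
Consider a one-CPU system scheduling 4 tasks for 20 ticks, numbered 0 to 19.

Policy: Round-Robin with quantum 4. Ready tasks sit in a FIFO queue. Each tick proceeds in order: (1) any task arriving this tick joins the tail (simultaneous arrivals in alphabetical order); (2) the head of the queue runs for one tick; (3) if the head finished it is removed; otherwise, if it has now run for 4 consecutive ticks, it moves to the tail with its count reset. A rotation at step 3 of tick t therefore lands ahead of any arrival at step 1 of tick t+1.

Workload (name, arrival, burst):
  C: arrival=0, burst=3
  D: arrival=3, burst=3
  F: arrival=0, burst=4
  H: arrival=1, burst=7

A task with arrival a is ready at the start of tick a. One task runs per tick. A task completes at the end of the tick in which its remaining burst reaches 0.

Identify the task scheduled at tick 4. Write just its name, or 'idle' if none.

running at tick 4 = F

t=0: queue=[C,F] q_used=0 → run C
t=1: queue=[C,F,H] q_used=1 → run C
t=2: queue=[C,F,H] q_used=2 → run C
t=3: queue=[F,H,D] q_used=0 → run F
t=4: queue=[F,H,D] q_used=1 → run F
t=5: queue=[F,H,D] q_used=2 → run F
t=6: queue=[F,H,D] q_used=3 → run F
t=7: queue=[H,D] q_used=0 → run H
t=8: queue=[H,D] q_used=1 → run H
t=9: queue=[H,D] q_used=2 → run H
t=10: queue=[H,D] q_used=3 → run H
t=11: queue=[D,H] q_used=0 → run D
t=12: queue=[D,H] q_used=1 → run D
t=13: queue=[D,H] q_used=2 → run D
t=14: queue=[H] q_used=0 → run H
t=15: queue=[H] q_used=1 → run H
t=16: queue=[H] q_used=2 → run H
t=17: (idle)
t=18: (idle)
t=19: (idle)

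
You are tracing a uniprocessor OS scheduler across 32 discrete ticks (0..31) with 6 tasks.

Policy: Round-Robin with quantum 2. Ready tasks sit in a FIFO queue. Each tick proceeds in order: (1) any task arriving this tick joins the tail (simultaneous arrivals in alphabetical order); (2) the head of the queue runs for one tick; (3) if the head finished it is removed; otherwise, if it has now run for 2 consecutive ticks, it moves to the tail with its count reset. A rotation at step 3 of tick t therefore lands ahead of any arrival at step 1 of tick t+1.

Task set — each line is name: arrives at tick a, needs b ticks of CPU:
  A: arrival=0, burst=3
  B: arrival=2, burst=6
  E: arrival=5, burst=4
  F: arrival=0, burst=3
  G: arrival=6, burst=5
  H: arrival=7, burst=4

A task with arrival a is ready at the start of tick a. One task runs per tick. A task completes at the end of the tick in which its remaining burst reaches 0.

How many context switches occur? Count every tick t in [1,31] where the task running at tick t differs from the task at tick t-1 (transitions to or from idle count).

t=0: queue=[A,F] q_used=0 → run A
t=1: queue=[A,F] q_used=1 → run A
t=2: queue=[F,A,B] q_used=0 → run F
t=3: queue=[F,A,B] q_used=1 → run F
t=4: queue=[A,B,F] q_used=0 → run A
t=5: queue=[B,F,E] q_used=0 → run B
t=6: queue=[B,F,E,G] q_used=1 → run B
t=7: queue=[F,E,G,B,H] q_used=0 → run F
t=8: queue=[E,G,B,H] q_used=0 → run E
t=9: queue=[E,G,B,H] q_used=1 → run E
t=10: queue=[G,B,H,E] q_used=0 → run G
t=11: queue=[G,B,H,E] q_used=1 → run G
t=12: queue=[B,H,E,G] q_used=0 → run B
t=13: queue=[B,H,E,G] q_used=1 → run B
t=14: queue=[H,E,G,B] q_used=0 → run H
t=15: queue=[H,E,G,B] q_used=1 → run H
t=16: queue=[E,G,B,H] q_used=0 → run E
t=17: queue=[E,G,B,H] q_used=1 → run E
t=18: queue=[G,B,H] q_used=0 → run G
t=19: queue=[G,B,H] q_used=1 → run G
t=20: queue=[B,H,G] q_used=0 → run B
t=21: queue=[B,H,G] q_used=1 → run B
t=22: queue=[H,G] q_used=0 → run H
t=23: queue=[H,G] q_used=1 → run H
t=24: queue=[G] q_used=0 → run G
t=25: (idle)
t=26: (idle)
t=27: (idle)
t=28: (idle)
t=29: (idle)
t=30: (idle)
t=31: (idle)

context switches = 14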